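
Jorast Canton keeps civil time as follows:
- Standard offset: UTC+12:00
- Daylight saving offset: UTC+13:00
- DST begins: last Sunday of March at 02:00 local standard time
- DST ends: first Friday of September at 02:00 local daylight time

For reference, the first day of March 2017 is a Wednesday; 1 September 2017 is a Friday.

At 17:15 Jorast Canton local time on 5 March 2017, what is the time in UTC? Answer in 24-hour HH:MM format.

1 March 2017 is a Wednesday, so Sundays fall on 5, 12, 19, 26; the last is March 26.
1 September 2017 is a Friday, so the first Friday is September 1.
Daylight saving runs 26 March – 1 September; 5 March 2017 is outside that window, so Jorast Canton is on standard time at UTC+12:00.
17:15 local − 12h = 05:15 UTC.

05:15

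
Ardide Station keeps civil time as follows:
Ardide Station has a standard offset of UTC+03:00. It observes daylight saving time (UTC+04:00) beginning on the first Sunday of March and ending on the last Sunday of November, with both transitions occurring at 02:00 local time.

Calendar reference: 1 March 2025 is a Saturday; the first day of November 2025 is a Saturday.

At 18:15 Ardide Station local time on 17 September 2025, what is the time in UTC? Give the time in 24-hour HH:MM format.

14:15

1 March 2025 is a Saturday, so the first Sunday is March 2.
1 November 2025 is a Saturday, so Sundays fall on 2, 9, 16, 23, 30; the last is November 30.
Daylight saving runs 2 March – 30 November; 17 September 2025 is inside that window, so Ardide Station is at UTC+04:00.
18:15 local − 4h = 14:15 UTC.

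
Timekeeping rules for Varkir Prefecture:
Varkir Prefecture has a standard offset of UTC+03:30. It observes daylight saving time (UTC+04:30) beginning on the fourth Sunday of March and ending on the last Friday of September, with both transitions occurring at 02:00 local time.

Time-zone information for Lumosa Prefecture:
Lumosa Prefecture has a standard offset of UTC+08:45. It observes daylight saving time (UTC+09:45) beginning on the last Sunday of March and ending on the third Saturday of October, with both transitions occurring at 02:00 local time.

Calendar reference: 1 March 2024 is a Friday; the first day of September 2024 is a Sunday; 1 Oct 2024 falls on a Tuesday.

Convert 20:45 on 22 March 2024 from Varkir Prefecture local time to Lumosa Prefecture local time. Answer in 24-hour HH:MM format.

02:00

1 March 2024 is a Friday, so the first Sunday is March 3 and the fourth is March 24.
1 September 2024 is a Sunday, so Fridays fall on 6, 13, 20, 27; the last is September 27.
22 March 2024 does not fall between 24 March and 27 September, so daylight saving is not in effect and Varkir Prefecture is at UTC+03:30.
20:45 Varkir Prefecture − 3h30m = 17:15 UTC.
1 March 2024 is a Friday, so Sundays fall on 3, 10, 17, 24, 31; the last is March 31.
1 October 2024 is a Tuesday, so the first Saturday is October 5 and the third is October 19.
At the standard offset (UTC+08:45), 17:15 UTC + 8h45m = 02:00 Lumosa Prefecture standard time (rolling into the next day, 23 March 2024).
Daylight saving runs 31 March – 19 October; the standard-time date in Lumosa Prefecture, 23 March 2024, is outside that window, so Lumosa Prefecture is on standard time at UTC+08:45.
17:15 UTC + 8h45m = 02:00 Lumosa Prefecture (rolling into the next day, 23 March 2024).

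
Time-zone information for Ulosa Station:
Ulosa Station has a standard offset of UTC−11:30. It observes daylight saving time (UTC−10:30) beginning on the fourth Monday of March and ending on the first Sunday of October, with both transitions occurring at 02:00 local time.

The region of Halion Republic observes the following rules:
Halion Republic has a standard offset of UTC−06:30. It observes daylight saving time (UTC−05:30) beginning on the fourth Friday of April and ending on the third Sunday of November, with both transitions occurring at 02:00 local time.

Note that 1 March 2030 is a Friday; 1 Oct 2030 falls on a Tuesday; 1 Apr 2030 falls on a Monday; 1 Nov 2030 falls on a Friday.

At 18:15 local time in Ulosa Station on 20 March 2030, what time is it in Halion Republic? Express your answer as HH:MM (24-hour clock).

1 March 2030 is a Friday, so the first Monday is March 4 and the fourth is March 25.
1 October 2030 is a Tuesday, so the first Sunday is October 6.
Daylight saving runs 25 March – 6 October; 20 March 2030 is outside that window, so Ulosa Station is on standard time at UTC−11:30.
18:15 Ulosa Station + 11h30m = 05:45 UTC (rolling into the next day, 21 March 2030).
1 April 2030 is a Monday, so the first Friday is April 5 and the fourth is April 26.
1 November 2030 is a Friday, so the first Sunday is November 3 and the third is November 17.
At the standard offset (UTC−06:30), 05:45 UTC − 6h30m = 23:15 Halion Republic standard time (rolling into the previous day, 20 March 2030).
Daylight saving runs 26 April – 17 November; the standard-time date in Halion Republic, 20 March 2030, is outside that window, so Halion Republic is on standard time at UTC−06:30.
05:45 UTC − 6h30m = 23:15 Halion Republic (rolling into the previous day, 20 March 2030).

23:15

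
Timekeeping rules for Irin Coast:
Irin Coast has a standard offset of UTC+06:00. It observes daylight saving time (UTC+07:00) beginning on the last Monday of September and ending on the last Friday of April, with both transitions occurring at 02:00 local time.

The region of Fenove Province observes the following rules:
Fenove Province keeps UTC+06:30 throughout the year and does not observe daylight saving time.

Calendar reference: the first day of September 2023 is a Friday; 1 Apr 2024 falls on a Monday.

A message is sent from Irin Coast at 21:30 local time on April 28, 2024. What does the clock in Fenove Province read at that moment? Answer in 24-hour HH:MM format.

22:00

1 September 2023 is a Friday, so Mondays fall on 4, 11, 18, 25; the last is September 25.
1 April 2024 is a Monday, so Fridays fall on 5, 12, 19, 26; the last is April 26.
April 28, 2024 does not fall between 25 September 2023 and 26 April 2024, so daylight saving is not in effect and Irin Coast is at UTC+06:00.
21:30 Irin Coast − 6h = 15:30 UTC.
Fenove Province has no daylight saving, so its offset is UTC+06:30 year-round.
15:30 UTC + 6h30m = 22:00 Fenove Province.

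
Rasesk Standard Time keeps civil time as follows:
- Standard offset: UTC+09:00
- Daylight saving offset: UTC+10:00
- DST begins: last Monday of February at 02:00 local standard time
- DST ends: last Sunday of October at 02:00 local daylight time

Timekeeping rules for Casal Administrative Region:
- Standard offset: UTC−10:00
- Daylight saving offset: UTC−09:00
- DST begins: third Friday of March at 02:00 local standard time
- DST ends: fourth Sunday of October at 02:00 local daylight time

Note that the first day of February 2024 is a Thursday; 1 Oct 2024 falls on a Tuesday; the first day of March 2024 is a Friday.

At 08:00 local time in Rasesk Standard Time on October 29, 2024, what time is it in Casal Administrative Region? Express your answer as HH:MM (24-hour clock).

13:00

1 February 2024 is a Thursday, so Mondays fall on 5, 12, 19, 26; the last is February 26.
1 October 2024 is a Tuesday, so Sundays fall on 6, 13, 20, 27; the last is October 27.
October 29, 2024 does not fall between 26 February and 27 October, so daylight saving is not in effect and Rasesk Standard Time is at UTC+09:00.
08:00 Rasesk Standard Time − 9h = 23:00 UTC (rolling into the previous day, 28 October 2024).
1 March 2024 is a Friday, so the first Friday is March 1 and the third is March 15.
1 October 2024 is a Tuesday, so the first Sunday is October 6 and the fourth is October 27.
At the standard offset (UTC−10:00), 23:00 UTC − 10h = 13:00 Casal Administrative Region standard time.
The standard-time date in Casal Administrative Region, October 28, 2024, does not fall between 15 March and 27 October, so daylight saving is not in effect and Casal Administrative Region is at UTC−10:00.
23:00 UTC − 10h = 13:00 Casal Administrative Region.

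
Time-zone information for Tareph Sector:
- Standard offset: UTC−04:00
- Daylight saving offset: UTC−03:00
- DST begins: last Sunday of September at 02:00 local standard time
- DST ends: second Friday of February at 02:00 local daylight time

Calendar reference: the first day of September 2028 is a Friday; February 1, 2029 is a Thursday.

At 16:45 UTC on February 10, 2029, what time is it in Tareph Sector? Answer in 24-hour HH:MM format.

12:45

1 September 2028 is a Friday, so Sundays fall on 3, 10, 17, 24; the last is September 24.
1 February 2029 is a Thursday, so the first Friday is February 2 and the second is February 9.
At the standard offset (UTC−04:00), 16:45 UTC − 4h = 12:45 Tareph Sector standard time.
The standard-time date in Tareph Sector, February 10, 2029, does not fall between 24 September 2028 and 9 February 2029, so daylight saving is not in effect and Tareph Sector is at UTC−04:00.
16:45 UTC − 4h = 12:45 local.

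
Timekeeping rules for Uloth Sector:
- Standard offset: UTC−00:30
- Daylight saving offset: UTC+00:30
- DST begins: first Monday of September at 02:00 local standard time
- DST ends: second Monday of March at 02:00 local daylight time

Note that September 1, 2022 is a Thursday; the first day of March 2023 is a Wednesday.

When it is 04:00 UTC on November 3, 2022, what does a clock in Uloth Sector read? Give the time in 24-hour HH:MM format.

1 September 2022 is a Thursday, so the first Monday is September 5.
1 March 2023 is a Wednesday, so the first Monday is March 6 and the second is March 13.
At the standard offset (UTC−00:30), 04:00 UTC − 0h30m = 03:30 Uloth Sector standard time.
The standard-time date in Uloth Sector, November 3, 2022, lies within the daylight-saving period (5 September 2022 – 13 March 2023), so Uloth Sector is on daylight time, UTC+00:30.
04:00 UTC + 0h30m = 04:30 local.

04:30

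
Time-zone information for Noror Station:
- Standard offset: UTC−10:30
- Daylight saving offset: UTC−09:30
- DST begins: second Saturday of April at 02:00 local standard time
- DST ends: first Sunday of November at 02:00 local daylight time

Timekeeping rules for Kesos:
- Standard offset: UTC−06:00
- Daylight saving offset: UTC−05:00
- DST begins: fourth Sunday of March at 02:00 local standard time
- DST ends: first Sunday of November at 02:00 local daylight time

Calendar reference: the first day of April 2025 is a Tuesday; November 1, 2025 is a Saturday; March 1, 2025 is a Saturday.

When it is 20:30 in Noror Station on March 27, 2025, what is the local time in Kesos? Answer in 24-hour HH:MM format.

1 April 2025 is a Tuesday, so the first Saturday is April 5 and the second is April 12.
1 November 2025 is a Saturday, so the first Sunday is November 2.
March 27, 2025 does not fall between 12 April and 2 November, so daylight saving is not in effect and Noror Station is at UTC−10:30.
20:30 Noror Station + 10h30m = 07:00 UTC (rolling into the next day, 28 March 2025).
1 March 2025 is a Saturday, so the first Sunday is March 2 and the fourth is March 23.
1 November 2025 is a Saturday, so the first Sunday is November 2.
At the standard offset (UTC−06:00), 07:00 UTC − 6h = 01:00 Kesos standard time.
The standard-time date in Kesos, March 28, 2025, lies within the daylight-saving period (23 March – 2 November), so Kesos is on daylight time, UTC−05:00.
07:00 UTC − 5h = 02:00 Kesos.

02:00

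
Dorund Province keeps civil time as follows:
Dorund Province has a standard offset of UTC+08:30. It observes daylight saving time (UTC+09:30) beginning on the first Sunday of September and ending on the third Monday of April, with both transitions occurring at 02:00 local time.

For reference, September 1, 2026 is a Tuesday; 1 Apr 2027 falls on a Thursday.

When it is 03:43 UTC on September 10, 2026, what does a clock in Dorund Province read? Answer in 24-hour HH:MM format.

13:13

1 September 2026 is a Tuesday, so the first Sunday is September 6.
1 April 2027 is a Thursday, so the first Monday is April 5 and the third is April 19.
At the standard offset (UTC+08:30), 03:43 UTC + 8h30m = 12:13 Dorund Province standard time.
The standard-time date in Dorund Province, September 10, 2026, lies within the daylight-saving period (6 September 2026 – 19 April 2027), so Dorund Province is on daylight time, UTC+09:30.
03:43 UTC + 9h30m = 13:13 local.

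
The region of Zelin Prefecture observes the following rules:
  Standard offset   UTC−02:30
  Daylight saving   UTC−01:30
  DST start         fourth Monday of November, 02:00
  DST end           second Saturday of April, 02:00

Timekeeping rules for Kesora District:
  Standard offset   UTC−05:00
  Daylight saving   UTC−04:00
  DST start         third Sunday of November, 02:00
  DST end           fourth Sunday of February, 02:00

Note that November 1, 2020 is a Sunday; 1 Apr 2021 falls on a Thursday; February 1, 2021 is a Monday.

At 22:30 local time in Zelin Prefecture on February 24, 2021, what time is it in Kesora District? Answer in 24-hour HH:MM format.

20:00

1 November 2020 is a Sunday, so the first Monday is November 2 and the fourth is November 23.
1 April 2021 is a Thursday, so the first Saturday is April 3 and the second is April 10.
February 24, 2021 lies within the daylight-saving period (23 November 2020 – 10 April 2021), so Zelin Prefecture is on daylight time, UTC−01:30.
22:30 Zelin Prefecture + 1h30m = 00:00 UTC (rolling into the next day, 25 February 2021).
1 November 2020 is a Sunday, so the first Sunday is November 1 and the third is November 15.
1 February 2021 is a Monday, so the first Sunday is February 7 and the fourth is February 28.
At the standard offset (UTC−05:00), 00:00 UTC − 5h = 19:00 Kesora District standard time (rolling into the previous day, 24 February 2021).
The standard-time date in Kesora District, February 24, 2021, lies within the daylight-saving period (15 November 2020 – 28 February 2021), so Kesora District is on daylight time, UTC−04:00.
00:00 UTC − 4h = 20:00 Kesora District (rolling into the previous day, 24 February 2021).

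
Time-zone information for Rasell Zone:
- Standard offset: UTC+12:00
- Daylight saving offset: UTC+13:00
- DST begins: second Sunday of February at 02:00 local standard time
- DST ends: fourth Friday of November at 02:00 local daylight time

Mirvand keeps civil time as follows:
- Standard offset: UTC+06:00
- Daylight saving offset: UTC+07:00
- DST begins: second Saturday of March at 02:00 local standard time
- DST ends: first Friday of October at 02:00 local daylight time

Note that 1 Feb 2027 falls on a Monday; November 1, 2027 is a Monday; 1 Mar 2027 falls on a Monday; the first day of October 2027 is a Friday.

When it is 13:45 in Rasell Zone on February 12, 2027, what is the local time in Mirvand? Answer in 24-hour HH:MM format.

07:45

1 February 2027 is a Monday, so the first Sunday is February 7 and the second is February 14.
1 November 2027 is a Monday, so the first Friday is November 5 and the fourth is November 26.
February 12, 2027 is outside the daylight-saving period (14 February – 26 November), so Rasell Zone is on standard time, UTC+12:00.
13:45 Rasell Zone − 12h = 01:45 UTC.
1 March 2027 is a Monday, so the first Saturday is March 6 and the second is March 13.
1 October 2027 is a Friday, so the first Friday is October 1.
At the standard offset (UTC+06:00), 01:45 UTC + 6h = 07:45 Mirvand standard time.
The standard-time date in Mirvand, February 12, 2027, is outside the daylight-saving period (13 March – 1 October), so Mirvand is on standard time, UTC+06:00.
01:45 UTC + 6h = 07:45 Mirvand.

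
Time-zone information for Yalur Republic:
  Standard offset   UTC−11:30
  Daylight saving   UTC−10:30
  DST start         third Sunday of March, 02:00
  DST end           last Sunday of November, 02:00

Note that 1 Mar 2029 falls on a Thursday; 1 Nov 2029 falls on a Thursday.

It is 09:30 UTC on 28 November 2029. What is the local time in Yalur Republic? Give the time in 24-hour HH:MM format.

1 March 2029 is a Thursday, so the first Sunday is March 4 and the third is March 18.
1 November 2029 is a Thursday, so Sundays fall on 4, 11, 18, 25; the last is November 25.
At the standard offset (UTC−11:30), 09:30 UTC − 11h30m = 22:00 Yalur Republic standard time (rolling into the previous day, 27 November 2029).
The standard-time date in Yalur Republic, 27 November 2029, is outside the daylight-saving period (18 March – 25 November), so Yalur Republic is on standard time, UTC−11:30.
09:30 UTC − 11h30m = 22:00 local (rolling into the previous day, 27 November 2029).

22:00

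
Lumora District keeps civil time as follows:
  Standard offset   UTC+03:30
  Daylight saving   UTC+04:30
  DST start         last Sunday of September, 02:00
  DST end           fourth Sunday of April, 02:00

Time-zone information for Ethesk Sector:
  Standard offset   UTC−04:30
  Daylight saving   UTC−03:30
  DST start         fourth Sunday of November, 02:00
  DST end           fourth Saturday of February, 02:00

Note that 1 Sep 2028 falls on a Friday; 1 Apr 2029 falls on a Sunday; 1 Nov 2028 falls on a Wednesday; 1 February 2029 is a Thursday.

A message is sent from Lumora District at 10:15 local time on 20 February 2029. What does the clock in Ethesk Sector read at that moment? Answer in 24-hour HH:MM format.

1 September 2028 is a Friday, so Sundays fall on 3, 10, 17, 24; the last is September 24.
1 April 2029 is a Sunday, so the first Sunday is April 1 and the fourth is April 22.
Daylight saving runs 24 September 2028 – 22 April 2029; 20 February 2029 is inside that window, so Lumora District is at UTC+04:30.
10:15 Lumora District − 4h30m = 05:45 UTC.
1 November 2028 is a Wednesday, so the first Sunday is November 5 and the fourth is November 26.
1 February 2029 is a Thursday, so the first Saturday is February 3 and the fourth is February 24.
At the standard offset (UTC−04:30), 05:45 UTC − 4h30m = 01:15 Ethesk Sector standard time.
Daylight saving runs 26 November 2028 – 24 February 2029; the standard-time date in Ethesk Sector, 20 February 2029, is inside that window, so Ethesk Sector is at UTC−03:30.
05:45 UTC − 3h30m = 02:15 Ethesk Sector.

02:15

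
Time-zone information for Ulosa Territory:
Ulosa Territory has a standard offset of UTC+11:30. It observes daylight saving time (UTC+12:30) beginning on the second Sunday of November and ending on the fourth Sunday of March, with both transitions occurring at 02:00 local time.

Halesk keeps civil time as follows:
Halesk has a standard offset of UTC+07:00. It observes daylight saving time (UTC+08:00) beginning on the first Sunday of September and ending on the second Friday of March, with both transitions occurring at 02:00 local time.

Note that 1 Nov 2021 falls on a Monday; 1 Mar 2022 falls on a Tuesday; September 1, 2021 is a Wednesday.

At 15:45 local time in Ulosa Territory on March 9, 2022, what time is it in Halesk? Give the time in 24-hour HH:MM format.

11:15

1 November 2021 is a Monday, so the first Sunday is November 7 and the second is November 14.
1 March 2022 is a Tuesday, so the first Sunday is March 6 and the fourth is March 27.
Daylight saving runs 14 November 2021 – 27 March 2022; March 9, 2022 is inside that window, so Ulosa Territory is at UTC+12:30.
15:45 Ulosa Territory − 12h30m = 03:15 UTC.
1 September 2021 is a Wednesday, so the first Sunday is September 5.
1 March 2022 is a Tuesday, so the first Friday is March 4 and the second is March 11.
At the standard offset (UTC+07:00), 03:15 UTC + 7h = 10:15 Halesk standard time.
Daylight saving runs 5 September 2021 – 11 March 2022; the standard-time date in Halesk, March 9, 2022, is inside that window, so Halesk is at UTC+08:00.
03:15 UTC + 8h = 11:15 Halesk.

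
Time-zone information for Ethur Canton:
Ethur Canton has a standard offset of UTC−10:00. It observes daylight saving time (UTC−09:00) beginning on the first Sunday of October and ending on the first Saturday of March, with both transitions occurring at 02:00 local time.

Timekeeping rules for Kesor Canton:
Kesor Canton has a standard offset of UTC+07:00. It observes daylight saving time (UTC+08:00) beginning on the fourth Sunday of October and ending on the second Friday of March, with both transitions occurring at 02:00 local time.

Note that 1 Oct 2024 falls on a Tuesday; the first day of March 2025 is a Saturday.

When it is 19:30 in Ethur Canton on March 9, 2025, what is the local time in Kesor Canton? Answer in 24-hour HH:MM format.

1 October 2024 is a Tuesday, so the first Sunday is October 6.
1 March 2025 is a Saturday, so the first Saturday is March 1.
Daylight saving runs 6 October 2024 – 1 March 2025; March 9, 2025 is outside that window, so Ethur Canton is on standard time at UTC−10:00.
19:30 Ethur Canton + 10h = 05:30 UTC (rolling into the next day, 10 March 2025).
1 October 2024 is a Tuesday, so the first Sunday is October 6 and the fourth is October 27.
1 March 2025 is a Saturday, so the first Friday is March 7 and the second is March 14.
At the standard offset (UTC+07:00), 05:30 UTC + 7h = 12:30 Kesor Canton standard time.
Daylight saving runs 27 October 2024 – 14 March 2025; the standard-time date in Kesor Canton, March 10, 2025, is inside that window, so Kesor Canton is at UTC+08:00.
05:30 UTC + 8h = 13:30 Kesor Canton.

13:30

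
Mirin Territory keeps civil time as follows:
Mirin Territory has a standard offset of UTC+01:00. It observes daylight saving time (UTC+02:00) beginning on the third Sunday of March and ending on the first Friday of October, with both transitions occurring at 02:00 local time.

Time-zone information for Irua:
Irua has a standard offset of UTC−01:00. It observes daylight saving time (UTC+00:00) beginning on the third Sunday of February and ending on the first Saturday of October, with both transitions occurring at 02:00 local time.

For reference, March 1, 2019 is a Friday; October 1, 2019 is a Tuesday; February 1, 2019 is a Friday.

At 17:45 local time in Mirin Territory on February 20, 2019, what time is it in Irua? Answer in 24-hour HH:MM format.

16:45

1 March 2019 is a Friday, so the first Sunday is March 3 and the third is March 17.
1 October 2019 is a Tuesday, so the first Friday is October 4.
February 20, 2019 is outside the daylight-saving period (17 March – 4 October), so Mirin Territory is on standard time, UTC+01:00.
17:45 Mirin Territory − 1h = 16:45 UTC.
1 February 2019 is a Friday, so the first Sunday is February 3 and the third is February 17.
1 October 2019 is a Tuesday, so the first Saturday is October 5.
At the standard offset (UTC−01:00), 16:45 UTC − 1h = 15:45 Irua standard time.
The standard-time date in Irua, February 20, 2019, falls between 17 February and 5 October, so daylight saving is in effect and Irua is at UTC+00:00.
16:45 UTC + 0h = 16:45 Irua.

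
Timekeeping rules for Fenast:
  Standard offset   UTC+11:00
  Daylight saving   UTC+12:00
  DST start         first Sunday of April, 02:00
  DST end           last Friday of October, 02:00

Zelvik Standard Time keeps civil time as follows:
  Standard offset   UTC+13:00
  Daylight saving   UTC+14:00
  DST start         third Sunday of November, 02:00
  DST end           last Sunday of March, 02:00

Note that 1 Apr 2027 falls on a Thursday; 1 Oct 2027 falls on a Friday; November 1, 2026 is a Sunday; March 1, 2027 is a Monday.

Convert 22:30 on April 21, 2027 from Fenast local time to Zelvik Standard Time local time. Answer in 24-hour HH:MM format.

1 April 2027 is a Thursday, so the first Sunday is April 4.
1 October 2027 is a Friday, so Fridays fall on 1, 8, 15, 22, 29; the last is October 29.
April 21, 2027 lies within the daylight-saving period (4 April – 29 October), so Fenast is on daylight time, UTC+12:00.
22:30 Fenast − 12h = 10:30 UTC.
1 November 2026 is a Sunday, so the first Sunday is November 1 and the third is November 15.
1 March 2027 is a Monday, so Sundays fall on 7, 14, 21, 28; the last is March 28.
At the standard offset (UTC+13:00), 10:30 UTC + 13h = 23:30 Zelvik Standard Time standard time.
The standard-time date in Zelvik Standard Time, April 21, 2027, is outside the daylight-saving period (15 November 2026 – 28 March 2027), so Zelvik Standard Time is on standard time, UTC+13:00.
10:30 UTC + 13h = 23:30 Zelvik Standard Time.

23:30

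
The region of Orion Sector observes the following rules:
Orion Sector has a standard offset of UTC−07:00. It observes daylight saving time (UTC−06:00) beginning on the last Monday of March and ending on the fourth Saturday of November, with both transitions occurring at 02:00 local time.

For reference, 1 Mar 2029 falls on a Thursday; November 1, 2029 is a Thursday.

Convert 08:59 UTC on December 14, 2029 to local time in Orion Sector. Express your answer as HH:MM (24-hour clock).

01:59

1 March 2029 is a Thursday, so Mondays fall on 5, 12, 19, 26; the last is March 26.
1 November 2029 is a Thursday, so the first Saturday is November 3 and the fourth is November 24.
At the standard offset (UTC−07:00), 08:59 UTC − 7h = 01:59 Orion Sector standard time.
The standard-time date in Orion Sector, December 14, 2029, does not fall between 26 March and 24 November, so daylight saving is not in effect and Orion Sector is at UTC−07:00.
08:59 UTC − 7h = 01:59 local.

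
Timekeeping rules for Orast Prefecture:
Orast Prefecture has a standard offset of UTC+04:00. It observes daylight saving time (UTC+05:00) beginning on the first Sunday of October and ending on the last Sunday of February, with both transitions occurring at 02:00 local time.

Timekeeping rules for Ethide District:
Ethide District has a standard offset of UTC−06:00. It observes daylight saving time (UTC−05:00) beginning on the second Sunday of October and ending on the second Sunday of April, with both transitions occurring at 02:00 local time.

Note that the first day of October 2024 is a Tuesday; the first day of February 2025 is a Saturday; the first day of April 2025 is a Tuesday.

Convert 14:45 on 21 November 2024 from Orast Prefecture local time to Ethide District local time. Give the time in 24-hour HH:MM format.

1 October 2024 is a Tuesday, so the first Sunday is October 6.
1 February 2025 is a Saturday, so Sundays fall on 2, 9, 16, 23; the last is February 23.
21 November 2024 lies within the daylight-saving period (6 October 2024 – 23 February 2025), so Orast Prefecture is on daylight time, UTC+05:00.
14:45 Orast Prefecture − 5h = 09:45 UTC.
1 October 2024 is a Tuesday, so the first Sunday is October 6 and the second is October 13.
1 April 2025 is a Tuesday, so the first Sunday is April 6 and the second is April 13.
At the standard offset (UTC−06:00), 09:45 UTC − 6h = 03:45 Ethide District standard time.
The standard-time date in Ethide District, 21 November 2024, falls between 13 October 2024 and 13 April 2025, so daylight saving is in effect and Ethide District is at UTC−05:00.
09:45 UTC − 5h = 04:45 Ethide District.

04:45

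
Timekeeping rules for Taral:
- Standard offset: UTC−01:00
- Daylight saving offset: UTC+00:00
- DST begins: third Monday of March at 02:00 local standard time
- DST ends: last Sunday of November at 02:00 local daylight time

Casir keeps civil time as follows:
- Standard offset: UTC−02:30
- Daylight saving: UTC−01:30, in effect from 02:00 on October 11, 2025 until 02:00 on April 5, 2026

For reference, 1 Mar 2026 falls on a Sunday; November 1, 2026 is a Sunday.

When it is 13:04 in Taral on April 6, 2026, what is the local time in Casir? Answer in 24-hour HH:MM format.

1 March 2026 is a Sunday, so the first Monday is March 2 and the third is March 16.
1 November 2026 is a Sunday, so Sundays fall on 1, 8, 15, 22, 29; the last is November 29.
April 6, 2026 falls between 16 March and 29 November, so daylight saving is in effect and Taral is at UTC+00:00.
13:04 Taral − 0h = 13:04 UTC.
At the standard offset (UTC−02:30), 13:04 UTC − 2h30m = 10:34 Casir standard time.
The standard-time date in Casir, April 6, 2026, is outside the daylight-saving period (11 October 2025 – 5 April 2026), so Casir is on standard time, UTC−02:30.
13:04 UTC − 2h30m = 10:34 Casir.

10:34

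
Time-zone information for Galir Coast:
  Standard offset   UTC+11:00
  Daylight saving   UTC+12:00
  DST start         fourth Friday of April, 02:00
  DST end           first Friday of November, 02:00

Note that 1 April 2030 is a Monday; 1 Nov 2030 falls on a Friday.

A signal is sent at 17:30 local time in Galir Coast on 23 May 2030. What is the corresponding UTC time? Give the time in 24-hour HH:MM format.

1 April 2030 is a Monday, so the first Friday is April 5 and the fourth is April 26.
1 November 2030 is a Friday, so the first Friday is November 1.
23 May 2030 falls between 26 April and 1 November, so daylight saving is in effect and Galir Coast is at UTC+12:00.
17:30 local − 12h = 05:30 UTC.

05:30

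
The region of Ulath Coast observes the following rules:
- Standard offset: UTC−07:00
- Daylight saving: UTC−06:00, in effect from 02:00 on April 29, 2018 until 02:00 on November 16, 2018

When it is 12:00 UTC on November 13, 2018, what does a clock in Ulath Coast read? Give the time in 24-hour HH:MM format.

06:00

At the standard offset (UTC−07:00), 12:00 UTC − 7h = 05:00 Ulath Coast standard time.
The standard-time date in Ulath Coast, November 13, 2018, lies within the daylight-saving period (29 April – 16 November), so Ulath Coast is on daylight time, UTC−06:00.
12:00 UTC − 6h = 06:00 local.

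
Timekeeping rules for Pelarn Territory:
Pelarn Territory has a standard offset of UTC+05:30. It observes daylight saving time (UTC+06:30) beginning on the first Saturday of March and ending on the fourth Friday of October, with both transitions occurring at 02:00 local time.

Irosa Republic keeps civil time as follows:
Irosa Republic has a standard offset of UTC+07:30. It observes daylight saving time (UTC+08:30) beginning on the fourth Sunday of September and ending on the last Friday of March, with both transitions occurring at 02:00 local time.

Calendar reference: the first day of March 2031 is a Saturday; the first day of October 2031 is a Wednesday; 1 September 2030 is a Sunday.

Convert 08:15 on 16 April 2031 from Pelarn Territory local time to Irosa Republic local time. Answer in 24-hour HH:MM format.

1 March 2031 is a Saturday, so the first Saturday is March 1.
1 October 2031 is a Wednesday, so the first Friday is October 3 and the fourth is October 24.
16 April 2031 falls between 1 March and 24 October, so daylight saving is in effect and Pelarn Territory is at UTC+06:30.
08:15 Pelarn Territory − 6h30m = 01:45 UTC.
1 September 2030 is a Sunday, so the first Sunday is September 1 and the fourth is September 22.
1 March 2031 is a Saturday, so Fridays fall on 7, 14, 21, 28; the last is March 28.
At the standard offset (UTC+07:30), 01:45 UTC + 7h30m = 09:15 Irosa Republic standard time.
The standard-time date in Irosa Republic, 16 April 2031, is outside the daylight-saving period (22 September 2030 – 28 March 2031), so Irosa Republic is on standard time, UTC+07:30.
01:45 UTC + 7h30m = 09:15 Irosa Republic.

09:15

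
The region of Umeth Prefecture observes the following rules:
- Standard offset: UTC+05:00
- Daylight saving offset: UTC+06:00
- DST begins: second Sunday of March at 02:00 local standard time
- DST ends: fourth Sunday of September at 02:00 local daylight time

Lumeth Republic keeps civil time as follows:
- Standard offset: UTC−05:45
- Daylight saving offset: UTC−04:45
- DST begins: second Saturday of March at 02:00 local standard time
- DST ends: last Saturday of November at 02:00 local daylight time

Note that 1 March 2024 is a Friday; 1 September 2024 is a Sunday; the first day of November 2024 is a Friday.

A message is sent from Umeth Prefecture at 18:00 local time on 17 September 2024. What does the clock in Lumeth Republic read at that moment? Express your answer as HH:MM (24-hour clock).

1 March 2024 is a Friday, so the first Sunday is March 3 and the second is March 10.
1 September 2024 is a Sunday, so the first Sunday is September 1 and the fourth is September 22.
17 September 2024 falls between 10 March and 22 September, so daylight saving is in effect and Umeth Prefecture is at UTC+06:00.
18:00 Umeth Prefecture − 6h = 12:00 UTC.
1 March 2024 is a Friday, so the first Saturday is March 2 and the second is March 9.
1 November 2024 is a Friday, so Saturdays fall on 2, 9, 16, 23, 30; the last is November 30.
At the standard offset (UTC−05:45), 12:00 UTC − 5h45m = 06:15 Lumeth Republic standard time.
Daylight saving runs 9 March – 30 November; the standard-time date in Lumeth Republic, 17 September 2024, is inside that window, so Lumeth Republic is at UTC−04:45.
12:00 UTC − 4h45m = 07:15 Lumeth Republic.

07:15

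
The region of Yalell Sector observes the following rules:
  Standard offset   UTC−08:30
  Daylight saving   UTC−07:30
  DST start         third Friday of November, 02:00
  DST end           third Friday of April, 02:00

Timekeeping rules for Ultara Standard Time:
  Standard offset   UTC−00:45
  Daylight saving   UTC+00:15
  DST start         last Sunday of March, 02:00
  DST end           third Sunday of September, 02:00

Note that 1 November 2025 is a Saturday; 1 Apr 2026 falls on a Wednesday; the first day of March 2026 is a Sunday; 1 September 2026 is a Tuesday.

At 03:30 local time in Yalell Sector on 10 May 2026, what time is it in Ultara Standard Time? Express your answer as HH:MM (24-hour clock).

12:15

1 November 2025 is a Saturday, so the first Friday is November 7 and the third is November 21.
1 April 2026 is a Wednesday, so the first Friday is April 3 and the third is April 17.
10 May 2026 is outside the daylight-saving period (21 November 2025 – 17 April 2026), so Yalell Sector is on standard time, UTC−08:30.
03:30 Yalell Sector + 8h30m = 12:00 UTC.
1 March 2026 is a Sunday, so Sundays fall on 1, 8, 15, 22, 29; the last is March 29.
1 September 2026 is a Tuesday, so the first Sunday is September 6 and the third is September 20.
At the standard offset (UTC−00:45), 12:00 UTC − 0h45m = 11:15 Ultara Standard Time standard time.
Daylight saving runs 29 March – 20 September; the standard-time date in Ultara Standard Time, 10 May 2026, is inside that window, so Ultara Standard Time is at UTC+00:15.
12:00 UTC + 0h15m = 12:15 Ultara Standard Time.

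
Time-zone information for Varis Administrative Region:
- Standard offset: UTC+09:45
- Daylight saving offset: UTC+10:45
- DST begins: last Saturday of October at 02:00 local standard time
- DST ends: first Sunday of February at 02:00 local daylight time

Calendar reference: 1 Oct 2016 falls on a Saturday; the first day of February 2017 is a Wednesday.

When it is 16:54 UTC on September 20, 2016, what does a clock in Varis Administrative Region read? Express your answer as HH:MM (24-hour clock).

02:39

1 October 2016 is a Saturday, so Saturdays fall on 1, 8, 15, 22, 29; the last is October 29.
1 February 2017 is a Wednesday, so the first Sunday is February 5.
At the standard offset (UTC+09:45), 16:54 UTC + 9h45m = 02:39 Varis Administrative Region standard time (rolling into the next day, 21 September 2016).
The standard-time date in Varis Administrative Region, September 21, 2016, is outside the daylight-saving period (29 October 2016 – 5 February 2017), so Varis Administrative Region is on standard time, UTC+09:45.
16:54 UTC + 9h45m = 02:39 local (rolling into the next day, 21 September 2016).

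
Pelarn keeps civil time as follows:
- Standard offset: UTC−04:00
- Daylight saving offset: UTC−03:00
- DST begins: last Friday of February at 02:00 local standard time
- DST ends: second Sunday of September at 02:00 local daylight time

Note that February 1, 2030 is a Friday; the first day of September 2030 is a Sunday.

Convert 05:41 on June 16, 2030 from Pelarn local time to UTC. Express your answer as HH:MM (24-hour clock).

08:41

1 February 2030 is a Friday, so Fridays fall on 1, 8, 15, 22; the last is February 22.
1 September 2030 is a Sunday, so the first Sunday is September 1 and the second is September 8.
June 16, 2030 lies within the daylight-saving period (22 February – 8 September), so Pelarn is on daylight time, UTC−03:00.
05:41 local + 3h = 08:41 UTC.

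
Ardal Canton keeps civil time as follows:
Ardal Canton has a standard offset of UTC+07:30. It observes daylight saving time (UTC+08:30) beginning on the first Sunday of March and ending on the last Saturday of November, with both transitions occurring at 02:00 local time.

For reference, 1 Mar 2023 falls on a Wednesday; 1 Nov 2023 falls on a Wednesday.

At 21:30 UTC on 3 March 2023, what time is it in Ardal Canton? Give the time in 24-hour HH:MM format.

1 March 2023 is a Wednesday, so the first Sunday is March 5.
1 November 2023 is a Wednesday, so Saturdays fall on 4, 11, 18, 25; the last is November 25.
At the standard offset (UTC+07:30), 21:30 UTC + 7h30m = 05:00 Ardal Canton standard time (rolling into the next day, 4 March 2023).
Daylight saving runs 5 March – 25 November; the standard-time date in Ardal Canton, 4 March 2023, is outside that window, so Ardal Canton is on standard time at UTC+07:30.
21:30 UTC + 7h30m = 05:00 local (rolling into the next day, 4 March 2023).

05:00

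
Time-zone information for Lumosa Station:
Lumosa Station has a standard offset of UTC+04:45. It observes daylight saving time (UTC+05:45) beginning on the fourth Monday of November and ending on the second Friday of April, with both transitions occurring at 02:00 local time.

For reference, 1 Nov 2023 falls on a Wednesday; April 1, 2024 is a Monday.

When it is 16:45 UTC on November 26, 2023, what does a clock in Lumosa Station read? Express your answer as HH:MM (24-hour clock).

21:30

1 November 2023 is a Wednesday, so the first Monday is November 6 and the fourth is November 27.
1 April 2024 is a Monday, so the first Friday is April 5 and the second is April 12.
At the standard offset (UTC+04:45), 16:45 UTC + 4h45m = 21:30 Lumosa Station standard time.
Daylight saving runs 27 November 2023 – 12 April 2024; the standard-time date in Lumosa Station, November 26, 2023, is outside that window, so Lumosa Station is on standard time at UTC+04:45.
16:45 UTC + 4h45m = 21:30 local.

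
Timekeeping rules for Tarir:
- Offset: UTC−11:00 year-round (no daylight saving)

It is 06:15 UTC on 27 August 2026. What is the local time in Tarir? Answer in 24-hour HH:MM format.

19:15

Tarir stays on UTC−11:00 all year.
06:15 UTC − 11h = 19:15 local (rolling into the previous day, 26 August 2026).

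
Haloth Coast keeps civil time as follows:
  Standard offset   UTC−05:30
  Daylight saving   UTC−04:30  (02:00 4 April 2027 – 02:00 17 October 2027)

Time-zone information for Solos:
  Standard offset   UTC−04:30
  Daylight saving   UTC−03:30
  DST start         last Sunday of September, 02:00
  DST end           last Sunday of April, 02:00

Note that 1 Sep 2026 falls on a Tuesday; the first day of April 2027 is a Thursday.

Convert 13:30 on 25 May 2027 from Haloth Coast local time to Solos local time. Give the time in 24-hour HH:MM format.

25 May 2027 lies within the daylight-saving period (4 April – 17 October), so Haloth Coast is on daylight time, UTC−04:30.
13:30 Haloth Coast + 4h30m = 18:00 UTC.
1 September 2026 is a Tuesday, so Sundays fall on 6, 13, 20, 27; the last is September 27.
1 April 2027 is a Thursday, so Sundays fall on 4, 11, 18, 25; the last is April 25.
At the standard offset (UTC−04:30), 18:00 UTC − 4h30m = 13:30 Solos standard time.
Daylight saving runs 27 September 2026 – 25 April 2027; the standard-time date in Solos, 25 May 2027, is outside that window, so Solos is on standard time at UTC−04:30.
18:00 UTC − 4h30m = 13:30 Solos.

13:30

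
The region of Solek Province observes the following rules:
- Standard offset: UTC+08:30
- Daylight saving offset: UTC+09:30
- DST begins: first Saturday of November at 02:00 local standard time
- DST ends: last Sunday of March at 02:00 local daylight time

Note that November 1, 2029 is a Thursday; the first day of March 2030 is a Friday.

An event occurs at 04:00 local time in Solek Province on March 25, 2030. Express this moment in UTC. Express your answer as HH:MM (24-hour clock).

1 November 2029 is a Thursday, so the first Saturday is November 3.
1 March 2030 is a Friday, so Sundays fall on 3, 10, 17, 24, 31; the last is March 31.
Daylight saving runs 3 November 2029 – 31 March 2030; March 25, 2030 is inside that window, so Solek Province is at UTC+09:30.
04:00 local − 9h30m = 18:30 UTC (rolling into the previous day, 24 March 2030).

18:30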